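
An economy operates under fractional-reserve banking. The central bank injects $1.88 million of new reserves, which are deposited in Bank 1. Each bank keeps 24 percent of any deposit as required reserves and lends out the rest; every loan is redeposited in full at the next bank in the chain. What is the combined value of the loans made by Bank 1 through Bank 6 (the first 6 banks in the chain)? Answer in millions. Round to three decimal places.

Bank i lends (1 − rr)^i of the original deposit: Bank 1 lends 1.88·0.7600 = 1.4288, Bank 2 lends 1.88·0.7600² ≈ 1.0859, and so on.
Summing a geometric series: total = 1.88·[0.7600·(1 − 0.7600^6) / (1 − 0.7600)] ≈ 4.8061 million.

$4.806 million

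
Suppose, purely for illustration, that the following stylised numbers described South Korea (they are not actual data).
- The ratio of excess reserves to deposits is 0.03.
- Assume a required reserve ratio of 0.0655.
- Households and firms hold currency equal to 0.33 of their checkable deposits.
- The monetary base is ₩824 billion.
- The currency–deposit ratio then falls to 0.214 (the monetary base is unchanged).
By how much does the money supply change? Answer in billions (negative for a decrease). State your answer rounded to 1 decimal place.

₩656.5 billion

Initially m₁ = (1 + 0.33) / (0.0655 + 0.03 + 0.33) ≈ 3.12573, so M₁ = 3.12573 × 824 ≈ 2575.6015 billion.
After the change m₂ = (1 + 0.214) / (0.0655 + 0.03 + 0.214) ≈ 3.92246, so M₂ = 3.92246 × 824 ≈ 3232.107 billion.
ΔM = M₂ − M₁ = 3232.107 − 2575.6015 = 656.5055 billion.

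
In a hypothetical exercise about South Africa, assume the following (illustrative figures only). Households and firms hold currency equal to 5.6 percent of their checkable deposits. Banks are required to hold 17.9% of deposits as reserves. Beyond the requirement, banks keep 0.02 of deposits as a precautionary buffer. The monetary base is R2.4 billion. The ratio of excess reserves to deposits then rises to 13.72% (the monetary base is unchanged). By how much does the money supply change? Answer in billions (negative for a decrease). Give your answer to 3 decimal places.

-3.130 billion

Initially m₁ = (1 + 0.056) / (0.179 + 0.02 + 0.056) ≈ 4.14118, so M₁ = 4.14118 × 2.4 ≈ 9.9388 billion.
After the change m₂ = (1 + 0.056) / (0.179 + 0.1372 + 0.056) ≈ 2.83718, so M₂ = 2.83718 × 2.4 ≈ 6.8092 billion.
ΔM = M₂ − M₁ = 6.8092 − 9.9388 = -3.1296 billion.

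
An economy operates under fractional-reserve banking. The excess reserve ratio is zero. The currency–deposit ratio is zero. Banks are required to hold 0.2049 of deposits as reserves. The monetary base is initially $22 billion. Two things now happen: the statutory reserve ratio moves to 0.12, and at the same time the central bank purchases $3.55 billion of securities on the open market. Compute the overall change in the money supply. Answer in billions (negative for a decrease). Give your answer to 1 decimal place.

Before: m₁ = 1 / (0.2049) ≈ 4.8804, MB₁ = 22, so M₁ = 4.8804 × 22 = 107.3688 billion.
After: m₂ = 1 / (0.12) ≈ 8.3333, MB₂ = 22 + 3.55 = 25.55, so M₂ = 8.3333 × 25.55 ≈ 212.9158 billion.
ΔM = M₂ − M₁ = 212.9158 − 107.3688 = 105.547 billion.

$105.5 billion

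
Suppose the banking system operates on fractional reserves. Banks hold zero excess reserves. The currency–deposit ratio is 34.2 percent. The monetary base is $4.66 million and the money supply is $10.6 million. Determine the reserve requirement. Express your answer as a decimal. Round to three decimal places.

Using m = M/MB = 10.6/4.66 ≈ 2.274678. Since m = (1 + c)/(c + rr + e), the denominator satisfies c + rr + e = (1 + c)/m = (1 + 0.342) / 2.274678 ≈ 0.589974.
With c = 0.342 and e = 0, the reserve requirement is 0.589974 − 0.342 − 0 = 0.247974.

0.248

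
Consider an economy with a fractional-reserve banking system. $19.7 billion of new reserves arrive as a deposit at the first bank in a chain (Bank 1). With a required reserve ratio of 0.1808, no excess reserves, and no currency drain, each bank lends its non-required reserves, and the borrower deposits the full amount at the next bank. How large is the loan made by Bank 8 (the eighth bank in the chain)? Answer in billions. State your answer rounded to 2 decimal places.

$4.00 billion

Each bank lends a fraction (1 − rr) = 0.8192 of the deposit it receives, so Bank 8 receives 19.7·0.8192^7 and lends 19.7·0.8192^8 ≈ 3.9956 billion.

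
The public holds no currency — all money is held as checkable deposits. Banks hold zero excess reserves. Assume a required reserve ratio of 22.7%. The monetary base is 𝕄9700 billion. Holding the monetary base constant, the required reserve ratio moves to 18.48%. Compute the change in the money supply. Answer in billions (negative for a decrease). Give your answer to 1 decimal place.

𝕄9757.9 billion

Initially m₁ = 1 / (0.227) ≈ 4.405286, so M₁ = 4.405286 × 9700 = 42731.2742 billion.
After the change m₂ = 1 / (0.1848) ≈ 5.411255, so M₂ = 5.411255 × 9700 = 52489.1735 billion.
ΔM = M₂ − M₁ = 52489.1735 − 42731.2742 = 9757.8993 billion.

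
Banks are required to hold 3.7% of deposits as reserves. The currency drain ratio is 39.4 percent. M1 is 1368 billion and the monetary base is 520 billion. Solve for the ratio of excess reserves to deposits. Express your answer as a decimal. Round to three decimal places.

Using m = M/MB = 1368/520 ≈ 2.630769. Since m = (1 + c)/(c + rr + e), the denominator satisfies c + rr + e = (1 + c)/m = (1 + 0.394) / 2.630769 ≈ 0.529883.
With c = 0.394 and rr = 0.037, the ratio of excess reserves to deposits is 0.529883 − 0.394 − 0.037 = 0.098883.

0.099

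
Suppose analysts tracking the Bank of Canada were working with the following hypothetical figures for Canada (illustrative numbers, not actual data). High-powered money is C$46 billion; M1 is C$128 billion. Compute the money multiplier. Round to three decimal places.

The money multiplier is m = M / MB = 128 / 46 ≈ 2.78261.

2.783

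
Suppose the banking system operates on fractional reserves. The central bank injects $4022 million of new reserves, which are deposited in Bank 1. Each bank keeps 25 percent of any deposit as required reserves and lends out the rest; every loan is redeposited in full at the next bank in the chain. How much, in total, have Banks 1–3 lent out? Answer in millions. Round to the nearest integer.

Bank i lends (1 − rr)^i of the original deposit: Bank 1 lends 4022·0.7500 = 3016.5000, Bank 2 lends 4022·0.7500² = 2262.3750, and so on.
Summing a geometric series: total = 4022·[0.7500·(1 − 0.7500^3) / (1 − 0.7500)] ≈ 6975.6562 million.

$6976 million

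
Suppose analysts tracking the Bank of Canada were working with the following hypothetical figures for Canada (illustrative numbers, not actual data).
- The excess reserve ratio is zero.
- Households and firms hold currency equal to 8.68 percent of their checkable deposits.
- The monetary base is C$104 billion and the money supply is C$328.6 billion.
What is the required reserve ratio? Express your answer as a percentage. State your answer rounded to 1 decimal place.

Using m = M/MB = 328.6/104 ≈ 3.159615. Since m = (1 + c)/(c + rr + e), the denominator satisfies c + rr + e = (1 + c)/m = (1 + 0.0868) / 3.159615 ≈ 0.343966.
With c = 0.0868 and e = 0, the required reserve ratio is 0.343966 − 0.0868 − 0 = 0.257166.

25.7%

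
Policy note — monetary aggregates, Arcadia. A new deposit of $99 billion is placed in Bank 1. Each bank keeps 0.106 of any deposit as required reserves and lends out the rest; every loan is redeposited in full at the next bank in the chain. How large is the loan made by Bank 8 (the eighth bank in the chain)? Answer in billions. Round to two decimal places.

Each bank lends a fraction (1 − rr) = 0.8940 of the deposit it receives, so Bank 8 receives 99·0.8940^7 and lends 99·0.8940^8 ≈ 40.3957 billion.

$40.40 billion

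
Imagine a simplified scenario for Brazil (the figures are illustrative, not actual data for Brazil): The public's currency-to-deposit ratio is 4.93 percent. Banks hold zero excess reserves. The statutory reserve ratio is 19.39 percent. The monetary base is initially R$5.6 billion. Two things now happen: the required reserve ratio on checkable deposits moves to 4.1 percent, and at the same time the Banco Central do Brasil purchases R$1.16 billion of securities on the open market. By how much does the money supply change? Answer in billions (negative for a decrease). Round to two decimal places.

R$54.39 billion

Before: m₁ = (1 + 0.0493) / (0.1939 + 0.0493) ≈ 4.3146, MB₁ = 5.6, so M₁ = 4.3146 × 5.6 ≈ 24.1618 billion.
After: m₂ = (1 + 0.0493) / (0.041 + 0.0493) ≈ 11.6202, MB₂ = 5.6 + 1.16 = 6.76, so M₂ = 11.6202 × 6.76 ≈ 78.5526 billion.
ΔM = M₂ − M₁ = 78.5526 − 24.1618 = 54.3908 billion.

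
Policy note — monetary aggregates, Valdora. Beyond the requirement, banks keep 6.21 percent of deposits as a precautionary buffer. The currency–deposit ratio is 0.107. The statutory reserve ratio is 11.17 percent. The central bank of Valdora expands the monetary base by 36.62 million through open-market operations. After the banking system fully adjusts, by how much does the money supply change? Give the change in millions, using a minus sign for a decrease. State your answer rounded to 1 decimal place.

The money multiplier is m = (1 + c) / (rr + e + c) = (1 + 0.107) / (0.1117 + 0.0621 + 0.107) ≈ 3.9423.
The purchase adds 36.62 million of base, so ΔM = m × ΔMB = 3.9423 × (+36.62) ≈ 144.367 million.

144.4 million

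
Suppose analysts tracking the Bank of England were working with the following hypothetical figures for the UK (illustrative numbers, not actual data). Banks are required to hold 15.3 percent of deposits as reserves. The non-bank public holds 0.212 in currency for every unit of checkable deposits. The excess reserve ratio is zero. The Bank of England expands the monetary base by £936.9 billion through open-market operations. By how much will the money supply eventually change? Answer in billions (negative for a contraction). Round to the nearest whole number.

£3111 billion

The money multiplier is m = (1 + c) / (rr + c) = (1 + 0.212) / (0.153 + 0.212) ≈ 3.3205.
The purchase adds 936.9 billion of base, so ΔM = m × ΔMB = 3.3205 × (+936.9) ≈ 3110.9765 billion.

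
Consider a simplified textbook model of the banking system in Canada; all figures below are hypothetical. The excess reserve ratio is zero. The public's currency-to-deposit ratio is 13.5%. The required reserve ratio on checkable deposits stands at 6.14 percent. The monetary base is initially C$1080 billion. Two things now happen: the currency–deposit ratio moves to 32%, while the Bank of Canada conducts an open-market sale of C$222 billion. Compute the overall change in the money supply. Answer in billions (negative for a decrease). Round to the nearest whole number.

Before: m₁ = (1 + 0.135) / (0.0614 + 0.135) ≈ 5.77902, MB₁ = 1080, so M₁ = 5.77902 × 1080 = 6241.3416 billion.
After: m₂ = (1 + 0.32) / (0.0614 + 0.32) ≈ 3.46093, MB₂ = 1080 − 222 = 858, so M₂ = 3.46093 × 858 ≈ 2969.4779 billion.
ΔM = M₂ − M₁ = 2969.4779 − 6241.3416 = -3271.8637 billion.

-3272 billion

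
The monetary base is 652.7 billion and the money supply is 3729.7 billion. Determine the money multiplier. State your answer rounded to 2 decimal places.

The money multiplier is m = M / MB = 3729.7 / 652.7 ≈ 5.71426.

5.71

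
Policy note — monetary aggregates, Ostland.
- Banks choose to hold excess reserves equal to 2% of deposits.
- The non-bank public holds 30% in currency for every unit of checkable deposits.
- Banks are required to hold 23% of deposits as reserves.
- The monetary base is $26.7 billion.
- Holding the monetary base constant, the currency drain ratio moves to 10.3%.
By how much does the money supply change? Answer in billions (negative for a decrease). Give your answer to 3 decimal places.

Initially m₁ = (1 + 0.3) / (0.23 + 0.02 + 0.3) ≈ 2.363636, so M₁ = 2.363636 × 26.7 ≈ 63.1091 billion.
After the change m₂ = (1 + 0.103) / (0.23 + 0.02 + 0.103) ≈ 3.124646, so M₂ = 3.124646 × 26.7 ≈ 83.428 billion.
ΔM = M₂ − M₁ = 83.428 − 63.1091 = 20.3189 billion.

$20.319 billion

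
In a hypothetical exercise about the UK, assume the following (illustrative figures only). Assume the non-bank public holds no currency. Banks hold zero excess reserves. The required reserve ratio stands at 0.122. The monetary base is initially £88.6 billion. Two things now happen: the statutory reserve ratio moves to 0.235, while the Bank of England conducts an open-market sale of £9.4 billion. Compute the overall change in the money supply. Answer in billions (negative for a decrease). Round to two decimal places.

-389.21 billion

Before: m₁ = 1 / (0.122) ≈ 8.19672, MB₁ = 88.6, so M₁ = 8.19672 × 88.6 ≈ 726.2294 billion.
After: m₂ = 1 / (0.235) ≈ 4.25532, MB₂ = 88.6 − 9.4 = 79.2, so M₂ = 4.25532 × 79.2 ≈ 337.0213 billion.
ΔM = M₂ − M₁ = 337.0213 − 726.2294 = -389.2081 billion.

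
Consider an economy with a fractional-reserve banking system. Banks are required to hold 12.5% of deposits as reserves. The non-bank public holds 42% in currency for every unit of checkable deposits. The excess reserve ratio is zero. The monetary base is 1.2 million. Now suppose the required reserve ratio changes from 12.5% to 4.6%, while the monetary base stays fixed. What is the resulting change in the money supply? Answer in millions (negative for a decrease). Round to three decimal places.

Initially m₁ = (1 + 0.42) / (0.125 + 0.42) ≈ 2.60550, so M₁ = 2.60550 × 1.2 = 3.1266 million.
After the change m₂ = (1 + 0.42) / (0.046 + 0.42) ≈ 3.04721, so M₂ = 3.04721 × 1.2 ≈ 3.6567 million.
ΔM = M₂ − M₁ = 3.6567 − 3.1266 = 0.5301 million.

0.530 million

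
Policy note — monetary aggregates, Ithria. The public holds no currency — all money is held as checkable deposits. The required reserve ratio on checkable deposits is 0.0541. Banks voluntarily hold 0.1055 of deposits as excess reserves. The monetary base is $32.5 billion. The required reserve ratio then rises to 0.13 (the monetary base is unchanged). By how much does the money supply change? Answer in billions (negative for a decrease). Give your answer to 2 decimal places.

Initially m₁ = 1 / (0.0541 + 0.1055) ≈ 6.26566, so M₁ = 6.26566 × 32.5 ≈ 203.6339 billion.
After the change m₂ = 1 / (0.13 + 0.1055) ≈ 4.24628, so M₂ = 4.24628 × 32.5 = 138.0041 billion.
ΔM = M₂ − M₁ = 138.0041 − 203.6339 = -65.6298 billion.

-65.63 billion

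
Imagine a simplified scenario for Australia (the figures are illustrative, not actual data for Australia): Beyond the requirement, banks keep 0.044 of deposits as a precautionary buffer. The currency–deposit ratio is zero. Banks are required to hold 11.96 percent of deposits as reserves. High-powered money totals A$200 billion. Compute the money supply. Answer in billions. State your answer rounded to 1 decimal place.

A$1222.5 billion

The money multiplier is m = 1 / (rr + e) = 1 / (0.1196 + 0.044) ≈ 6.11247.
So M = m × MB = 6.11247 × 200 = 1222.494 billion.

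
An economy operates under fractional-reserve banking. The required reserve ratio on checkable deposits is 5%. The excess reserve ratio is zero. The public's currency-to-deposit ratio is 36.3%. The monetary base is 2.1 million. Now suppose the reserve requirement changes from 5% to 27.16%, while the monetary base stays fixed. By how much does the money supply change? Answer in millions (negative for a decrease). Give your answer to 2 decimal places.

Initially m₁ = (1 + 0.363) / (0.05 + 0.363) ≈ 3.3002, so M₁ = 3.3002 × 2.1 ≈ 6.9304 million.
After the change m₂ = (1 + 0.363) / (0.2716 + 0.363) ≈ 2.1478, so M₂ = 2.1478 × 2.1 ≈ 4.5104 million.
ΔM = M₂ − M₁ = 4.5104 − 6.9304 = -2.42 million.

-2.42 million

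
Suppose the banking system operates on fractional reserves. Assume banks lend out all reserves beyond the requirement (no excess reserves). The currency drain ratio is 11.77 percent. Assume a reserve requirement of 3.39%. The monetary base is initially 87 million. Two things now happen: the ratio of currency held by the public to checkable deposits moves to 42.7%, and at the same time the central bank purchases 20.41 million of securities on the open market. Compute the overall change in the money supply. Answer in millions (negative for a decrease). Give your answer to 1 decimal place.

Before: m₁ = (1 + 0.1177) / (0.0339 + 0.1177) ≈ 7.37269, MB₁ = 87, so M₁ = 7.37269 × 87 ≈ 641.424 million.
After: m₂ = (1 + 0.427) / (0.0339 + 0.427) ≈ 3.09612, MB₂ = 87 + 20.41 = 107.41, so M₂ = 3.09612 × 107.41 ≈ 332.5542 million.
ΔM = M₂ − M₁ = 332.5542 − 641.424 = -308.8698 million.

-308.9 million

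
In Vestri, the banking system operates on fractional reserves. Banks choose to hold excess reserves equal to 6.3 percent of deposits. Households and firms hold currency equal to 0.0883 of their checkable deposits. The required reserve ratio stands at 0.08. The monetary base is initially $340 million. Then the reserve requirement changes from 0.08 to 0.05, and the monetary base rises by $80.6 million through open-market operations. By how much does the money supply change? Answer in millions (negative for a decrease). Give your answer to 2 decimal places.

$674.17 million

Before: m₁ = (1 + 0.0883) / (0.08 + 0.063 + 0.0883) ≈ 4.705145, MB₁ = 340, so M₁ = 4.705145 × 340 = 1599.7493 million.
After: m₂ = (1 + 0.0883) / (0.05 + 0.063 + 0.0883) ≈ 5.406359, MB₂ = 340 + 80.6 = 420.6, so M₂ = 5.406359 × 420.6 ≈ 2273.9146 million.
ΔM = M₂ − M₁ = 2273.9146 − 1599.7493 = 674.1653 million.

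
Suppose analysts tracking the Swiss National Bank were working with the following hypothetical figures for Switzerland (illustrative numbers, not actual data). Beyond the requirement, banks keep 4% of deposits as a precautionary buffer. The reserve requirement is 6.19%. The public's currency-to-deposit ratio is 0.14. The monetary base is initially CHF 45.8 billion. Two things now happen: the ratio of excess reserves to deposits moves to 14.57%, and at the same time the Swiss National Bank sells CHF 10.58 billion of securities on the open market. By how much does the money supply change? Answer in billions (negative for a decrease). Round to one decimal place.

-100.3 billion

Before: m₁ = (1 + 0.14) / (0.0619 + 0.04 + 0.14) ≈ 4.7127, MB₁ = 45.8, so M₁ = 4.7127 × 45.8 ≈ 215.8417 billion.
After: m₂ = (1 + 0.14) / (0.0619 + 0.1457 + 0.14) ≈ 3.2796, MB₂ = 45.8 − 10.58 = 35.22, so M₂ = 3.2796 × 35.22 ≈ 115.5075 billion.
ΔM = M₂ − M₁ = 115.5075 − 215.8417 = -100.3342 billion.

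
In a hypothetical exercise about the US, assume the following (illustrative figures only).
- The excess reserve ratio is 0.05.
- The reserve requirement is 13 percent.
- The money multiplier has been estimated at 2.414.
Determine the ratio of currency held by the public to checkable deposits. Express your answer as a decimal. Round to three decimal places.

0.400

Using m = 2.414. From m = (1 + c)/(c + rr + e), rearranging gives 1 + c = m·(c + rr + e), so c·(1 − m) = m·(rr + e) − 1.
Hence c = [m·(rr + e) − 1]/(1 − m) = [2.414 × (0.13 + 0.05) − 1] / (1 − 2.414) ≈ 0.399915.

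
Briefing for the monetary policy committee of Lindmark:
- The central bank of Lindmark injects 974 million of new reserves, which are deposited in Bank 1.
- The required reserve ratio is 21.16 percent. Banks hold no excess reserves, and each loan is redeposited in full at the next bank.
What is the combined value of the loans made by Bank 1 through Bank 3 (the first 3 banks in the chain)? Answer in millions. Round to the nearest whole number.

Bank i lends (1 − rr)^i of the original deposit: Bank 1 lends 974·0.7884 = 767.9016, Bank 2 lends 974·0.7884² ≈ 605.4136, and so on.
Summing a geometric series: total = 974·[0.7884·(1 − 0.7884^3) / (1 − 0.7884)] ≈ 1850.6233 million.

1851 million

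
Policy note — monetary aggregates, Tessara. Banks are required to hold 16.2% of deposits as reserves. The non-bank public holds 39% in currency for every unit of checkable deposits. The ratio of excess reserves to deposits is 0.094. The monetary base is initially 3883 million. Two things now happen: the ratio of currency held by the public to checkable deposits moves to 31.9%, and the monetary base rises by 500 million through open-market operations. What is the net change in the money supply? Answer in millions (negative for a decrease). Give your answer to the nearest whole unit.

1699 million

Before: m₁ = (1 + 0.39) / (0.162 + 0.094 + 0.39) ≈ 2.15170, MB₁ = 3883, so M₁ = 2.15170 × 3883 = 8355.0511 million.
After: m₂ = (1 + 0.319) / (0.162 + 0.094 + 0.319) ≈ 2.29391, MB₂ = 3883 + 500 = 4383, so M₂ = 2.29391 × 4383 ≈ 10054.2075 million.
ΔM = M₂ − M₁ = 10054.2075 − 8355.0511 = 1699.1564 million.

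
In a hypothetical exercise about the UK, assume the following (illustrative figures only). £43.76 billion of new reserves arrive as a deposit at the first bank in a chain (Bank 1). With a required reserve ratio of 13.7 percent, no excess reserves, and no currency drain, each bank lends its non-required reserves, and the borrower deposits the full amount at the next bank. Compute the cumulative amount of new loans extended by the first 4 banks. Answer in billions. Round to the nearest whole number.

£123 billion

Bank i lends (1 − rr)^i of the original deposit: Bank 1 lends 43.76·0.8630 ≈ 37.7649, Bank 2 lends 43.76·0.8630² ≈ 32.5911, and so on.
Summing a geometric series: total = 43.76·[0.8630·(1 − 0.8630^4) / (1 − 0.8630)] ≈ 122.7549 billion.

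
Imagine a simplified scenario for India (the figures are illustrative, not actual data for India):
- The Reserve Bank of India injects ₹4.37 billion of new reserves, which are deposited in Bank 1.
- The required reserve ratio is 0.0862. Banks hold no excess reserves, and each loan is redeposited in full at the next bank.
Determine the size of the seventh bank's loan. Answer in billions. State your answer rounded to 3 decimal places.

₹2.325 billion

Each bank lends a fraction (1 − rr) = 0.9138 of the deposit it receives, so Bank 7 receives 4.37·0.9138^6 and lends 4.37·0.9138^7 ≈ 2.3251 billion.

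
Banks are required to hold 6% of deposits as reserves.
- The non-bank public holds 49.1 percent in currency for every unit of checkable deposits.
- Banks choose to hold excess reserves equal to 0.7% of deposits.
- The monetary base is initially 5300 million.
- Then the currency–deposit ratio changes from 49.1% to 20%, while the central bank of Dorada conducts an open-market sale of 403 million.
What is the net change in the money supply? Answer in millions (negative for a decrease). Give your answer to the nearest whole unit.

7847 million

Before: m₁ = (1 + 0.491) / (0.06 + 0.007 + 0.491) ≈ 2.67204, MB₁ = 5300, so M₁ = 2.67204 × 5300 = 14161.812 million.
After: m₂ = (1 + 0.2) / (0.06 + 0.007 + 0.2) ≈ 4.49438, MB₂ = 5300 − 403 = 4897, so M₂ = 4.49438 × 4897 ≈ 22008.9789 million.
ΔM = M₂ − M₁ = 22008.9789 − 14161.812 = 7847.1669 million.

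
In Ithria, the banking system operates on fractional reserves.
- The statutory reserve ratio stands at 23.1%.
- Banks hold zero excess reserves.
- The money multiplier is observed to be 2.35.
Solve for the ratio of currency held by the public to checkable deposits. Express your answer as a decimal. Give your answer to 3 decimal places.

0.339

Using m = 2.35. From m = (1 + c)/(c + rr + e), rearranging gives 1 + c = m·(c + rr + e), so c·(1 − m) = m·(rr + e) − 1.
Hence c = [m·(rr + e) − 1]/(1 − m) = [2.35 × (0.231 + 0) − 1] / (1 − 2.35) ≈ 0.338630.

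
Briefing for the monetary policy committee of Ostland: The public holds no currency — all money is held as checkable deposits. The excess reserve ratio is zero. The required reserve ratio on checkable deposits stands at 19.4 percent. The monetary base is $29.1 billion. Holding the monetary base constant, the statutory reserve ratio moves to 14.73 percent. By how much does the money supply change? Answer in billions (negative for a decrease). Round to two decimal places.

$47.56 billion

Initially m₁ = 1 / (0.194) ≈ 5.15464, so M₁ = 5.15464 × 29.1 ≈ 150 billion.
After the change m₂ = 1 / (0.1473) ≈ 6.78887, so M₂ = 6.78887 × 29.1 ≈ 197.5561 billion.
ΔM = M₂ − M₁ = 197.5561 − 150 = 47.5561 billion.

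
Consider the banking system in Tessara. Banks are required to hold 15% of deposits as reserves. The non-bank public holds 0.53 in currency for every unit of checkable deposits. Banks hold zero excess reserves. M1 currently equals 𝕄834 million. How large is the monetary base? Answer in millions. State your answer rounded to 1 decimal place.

𝕄370.7 million

The money multiplier is m = (1 + c) / (rr + c) = (1 + 0.53) / (0.15 + 0.53) = 2.25.
MB = M / m = 834 / 2.25 ≈ 370.6667 million.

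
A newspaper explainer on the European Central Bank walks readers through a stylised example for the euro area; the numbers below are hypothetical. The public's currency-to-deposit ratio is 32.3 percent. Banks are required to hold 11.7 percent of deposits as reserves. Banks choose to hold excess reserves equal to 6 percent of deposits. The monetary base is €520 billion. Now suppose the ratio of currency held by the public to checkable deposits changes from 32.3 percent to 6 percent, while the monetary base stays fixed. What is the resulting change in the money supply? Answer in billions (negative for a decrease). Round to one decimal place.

Initially m₁ = (1 + 0.323) / (0.117 + 0.06 + 0.323) = 2.64600, so M₁ = 2.64600 × 520 = 1375.92 billion.
After the change m₂ = (1 + 0.06) / (0.117 + 0.06 + 0.06) ≈ 4.47257, so M₂ = 4.47257 × 520 = 2325.7364 billion.
ΔM = M₂ − M₁ = 2325.7364 − 1375.92 = 949.8164 billion.

€949.8 billion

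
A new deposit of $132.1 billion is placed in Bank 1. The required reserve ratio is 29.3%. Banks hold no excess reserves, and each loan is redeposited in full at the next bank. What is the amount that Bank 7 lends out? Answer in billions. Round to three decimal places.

$11.664 billion

Each bank lends a fraction (1 − rr) = 0.7070 of the deposit it receives, so Bank 7 receives 132.1·0.7070^6 and lends 132.1·0.7070^7 ≈ 11.6638 billion.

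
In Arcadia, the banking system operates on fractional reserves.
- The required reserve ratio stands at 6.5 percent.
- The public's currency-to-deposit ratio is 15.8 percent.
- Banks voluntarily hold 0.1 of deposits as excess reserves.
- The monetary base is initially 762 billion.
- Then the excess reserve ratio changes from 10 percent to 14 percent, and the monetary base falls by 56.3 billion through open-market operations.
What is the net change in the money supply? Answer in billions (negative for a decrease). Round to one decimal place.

-480.6 billion

Before: m₁ = (1 + 0.158) / (0.065 + 0.1 + 0.158) ≈ 3.58514, MB₁ = 762, so M₁ = 3.58514 × 762 ≈ 2731.8767 billion.
After: m₂ = (1 + 0.158) / (0.065 + 0.14 + 0.158) ≈ 3.19008, MB₂ = 762 − 56.3 = 705.7, so M₂ = 3.19008 × 705.7 ≈ 2251.2395 billion.
ΔM = M₂ − M₁ = 2251.2395 − 2731.8767 = -480.6372 billion.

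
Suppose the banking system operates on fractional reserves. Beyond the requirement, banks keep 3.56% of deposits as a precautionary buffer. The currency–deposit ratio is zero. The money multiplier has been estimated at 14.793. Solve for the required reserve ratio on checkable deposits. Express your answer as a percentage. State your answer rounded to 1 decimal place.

Using m = 14.793. Since m = (1 + c)/(c + rr + e), the denominator satisfies c + rr + e = (1 + c)/m = (1 + 0) / 14.793 ≈ 0.067600.
With c = 0 and e = 0.0356, the required reserve ratio on checkable deposits is 0.067600 − 0 − 0.0356 = 0.032.

3.2%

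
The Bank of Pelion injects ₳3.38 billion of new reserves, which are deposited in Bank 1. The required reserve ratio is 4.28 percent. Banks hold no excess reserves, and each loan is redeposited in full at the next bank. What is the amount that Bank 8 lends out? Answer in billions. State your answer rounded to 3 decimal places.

Each bank lends a fraction (1 − rr) = 0.9572 of the deposit it receives, so Bank 8 receives 3.38·0.9572^7 and lends 3.38·0.9572^8 ≈ 2.3820 billion.

₳2.382 billion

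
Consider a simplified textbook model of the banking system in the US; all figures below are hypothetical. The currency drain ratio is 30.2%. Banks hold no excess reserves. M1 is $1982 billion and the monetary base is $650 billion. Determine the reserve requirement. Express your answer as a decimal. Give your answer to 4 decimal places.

Using m = M/MB = 1982/650 ≈ 3.049231. Since m = (1 + c)/(c + rr + e), the denominator satisfies c + rr + e = (1 + c)/m = (1 + 0.302) / 3.049231 ≈ 0.426993.
With c = 0.302 and e = 0, the reserve requirement is 0.426993 − 0.302 − 0 = 0.124993.

0.1250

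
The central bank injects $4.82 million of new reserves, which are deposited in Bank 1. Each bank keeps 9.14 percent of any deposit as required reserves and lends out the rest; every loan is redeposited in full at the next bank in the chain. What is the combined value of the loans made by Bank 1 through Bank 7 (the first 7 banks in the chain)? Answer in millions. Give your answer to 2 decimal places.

$23.42 million

Bank i lends (1 − rr)^i of the original deposit: Bank 1 lends 4.82·0.9086 ≈ 4.3795, Bank 2 lends 4.82·0.9086² ≈ 3.9792, and so on.
Summing a geometric series: total = 4.82·[0.9086·(1 − 0.9086^7) / (1 − 0.9086)] ≈ 23.4199 million.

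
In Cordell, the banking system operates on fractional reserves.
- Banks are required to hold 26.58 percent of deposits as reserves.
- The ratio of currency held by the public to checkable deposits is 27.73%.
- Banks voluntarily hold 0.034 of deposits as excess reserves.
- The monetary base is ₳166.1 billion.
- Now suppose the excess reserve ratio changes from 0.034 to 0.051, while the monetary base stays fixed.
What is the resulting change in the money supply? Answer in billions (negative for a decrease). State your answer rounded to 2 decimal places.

Initially m₁ = (1 + 0.2773) / (0.2658 + 0.034 + 0.2773) ≈ 2.213308, so M₁ = 2.213308 × 166.1 ≈ 367.6305 billion.
After the change m₂ = (1 + 0.2773) / (0.2658 + 0.051 + 0.2773) ≈ 2.149975, so M₂ = 2.149975 × 166.1 ≈ 357.1108 billion.
ΔM = M₂ − M₁ = 357.1108 − 367.6305 = -10.5197 billion.

-10.52 billion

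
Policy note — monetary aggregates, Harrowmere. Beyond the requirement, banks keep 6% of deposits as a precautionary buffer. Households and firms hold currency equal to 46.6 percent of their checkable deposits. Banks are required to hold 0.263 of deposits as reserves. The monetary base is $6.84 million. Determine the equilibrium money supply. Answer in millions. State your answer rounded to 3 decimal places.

$12.709 million

The money multiplier is m = (1 + c) / (rr + e + c) = (1 + 0.466) / (0.263 + 0.06 + 0.466) ≈ 1.85805.
So M = m × MB = 1.85805 × 6.84 ≈ 12.7091 million.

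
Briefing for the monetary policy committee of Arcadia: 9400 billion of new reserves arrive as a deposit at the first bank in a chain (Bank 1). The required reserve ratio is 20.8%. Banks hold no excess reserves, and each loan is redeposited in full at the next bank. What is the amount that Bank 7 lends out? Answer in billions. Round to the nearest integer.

Each bank lends a fraction (1 − rr) = 0.7920 of the deposit it receives, so Bank 7 receives 9400·0.7920^6 and lends 9400·0.7920^7 ≈ 1837.4017 billion.

1837 billion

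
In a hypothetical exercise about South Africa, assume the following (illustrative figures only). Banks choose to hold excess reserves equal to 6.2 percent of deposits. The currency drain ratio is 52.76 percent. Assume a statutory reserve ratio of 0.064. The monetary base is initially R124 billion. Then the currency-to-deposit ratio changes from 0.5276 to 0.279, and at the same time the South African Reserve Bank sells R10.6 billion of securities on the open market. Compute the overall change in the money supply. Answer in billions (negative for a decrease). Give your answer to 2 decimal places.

Before: m₁ = (1 + 0.5276) / (0.064 + 0.062 + 0.5276) ≈ 2.337209, MB₁ = 124, so M₁ = 2.337209 × 124 ≈ 289.8139 billion.
After: m₂ = (1 + 0.279) / (0.064 + 0.062 + 0.279) ≈ 3.158025, MB₂ = 124 − 10.6 = 113.4, so M₂ = 3.158025 × 113.4 ≈ 358.12 billion.
ΔM = M₂ − M₁ = 358.12 − 289.8139 = 68.3061 billion.

R68.31 billion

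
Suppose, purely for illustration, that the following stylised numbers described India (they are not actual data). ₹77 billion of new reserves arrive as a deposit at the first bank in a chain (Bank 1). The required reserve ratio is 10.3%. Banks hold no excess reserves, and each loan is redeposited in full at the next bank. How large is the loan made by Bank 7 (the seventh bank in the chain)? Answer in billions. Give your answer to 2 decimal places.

₹35.98 billion

Each bank lends a fraction (1 − rr) = 0.8970 of the deposit it receives, so Bank 7 receives 77·0.8970^6 and lends 77·0.8970^7 ≈ 35.9781 billion.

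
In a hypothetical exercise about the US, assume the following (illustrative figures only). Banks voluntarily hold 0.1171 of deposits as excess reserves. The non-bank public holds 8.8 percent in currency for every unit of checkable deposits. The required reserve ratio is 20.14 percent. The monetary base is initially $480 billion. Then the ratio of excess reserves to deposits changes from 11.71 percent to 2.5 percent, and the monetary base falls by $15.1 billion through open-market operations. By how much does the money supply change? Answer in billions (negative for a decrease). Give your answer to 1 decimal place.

Before: m₁ = (1 + 0.088) / (0.2014 + 0.1171 + 0.088) ≈ 2.67651, MB₁ = 480, so M₁ = 2.67651 × 480 = 1284.7248 billion.
After: m₂ = (1 + 0.088) / (0.2014 + 0.025 + 0.088) ≈ 3.46056, MB₂ = 480 − 15.1 = 464.9, so M₂ = 3.46056 × 464.9 ≈ 1608.8143 billion.
ΔM = M₂ − M₁ = 1608.8143 − 1284.7248 = 324.0895 billion.

$324.1 billion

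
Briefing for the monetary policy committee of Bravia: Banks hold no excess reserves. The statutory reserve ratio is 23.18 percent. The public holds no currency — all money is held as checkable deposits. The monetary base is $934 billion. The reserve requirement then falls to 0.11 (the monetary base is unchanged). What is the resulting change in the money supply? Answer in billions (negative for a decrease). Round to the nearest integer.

Initially m₁ = 1 / (0.2318) ≈ 4.3141, so M₁ = 4.3141 × 934 = 4029.3694 billion.
After the change m₂ = 1 / (0.11) ≈ 9.0909, so M₂ = 9.0909 × 934 = 8490.9006 billion.
ΔM = M₂ − M₁ = 8490.9006 − 4029.3694 = 4461.5312 billion.

$4462 billion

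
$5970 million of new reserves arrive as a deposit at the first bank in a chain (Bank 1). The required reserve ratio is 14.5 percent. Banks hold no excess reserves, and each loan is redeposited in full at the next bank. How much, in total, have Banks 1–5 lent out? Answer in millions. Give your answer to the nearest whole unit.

Bank i lends (1 − rr)^i of the original deposit: Bank 1 lends 5970·0.8550 = 5104.3500, Bank 2 lends 5970·0.8550² ≈ 4364.2192, and so on.
Summing a geometric series: total = 5970·[0.8550·(1 − 0.8550^5) / (1 − 0.8550)] ≈ 19118.0822 million.

$19118 million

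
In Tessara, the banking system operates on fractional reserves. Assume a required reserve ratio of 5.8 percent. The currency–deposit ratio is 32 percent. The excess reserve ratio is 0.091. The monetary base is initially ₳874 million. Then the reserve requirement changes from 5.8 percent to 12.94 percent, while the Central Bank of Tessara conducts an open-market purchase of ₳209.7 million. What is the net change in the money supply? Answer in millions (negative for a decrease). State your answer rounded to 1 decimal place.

₳187.2 million

Before: m₁ = (1 + 0.32) / (0.058 + 0.091 + 0.32) ≈ 2.814499, MB₁ = 874, so M₁ = 2.814499 × 874 ≈ 2459.8721 million.
After: m₂ = (1 + 0.32) / (0.1294 + 0.091 + 0.32) ≈ 2.442635, MB₂ = 874 + 209.7 = 1083.7, so M₂ = 2.442635 × 1083.7 ≈ 2647.0835 million.
ΔM = M₂ − M₁ = 2647.0835 − 2459.8721 = 187.2114 million.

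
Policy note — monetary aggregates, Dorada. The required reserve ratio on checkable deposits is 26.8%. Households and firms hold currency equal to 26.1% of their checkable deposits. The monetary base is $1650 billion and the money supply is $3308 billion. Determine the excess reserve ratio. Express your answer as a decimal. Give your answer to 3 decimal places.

Using m = M/MB = 3308/1650 ≈ 2.004848. Since m = (1 + c)/(c + rr + e), the denominator satisfies c + rr + e = (1 + c)/m = (1 + 0.261) / 2.004848 ≈ 0.628975.
With c = 0.261 and rr = 0.268, the excess reserve ratio is 0.628975 − 0.261 − 0.268 = 0.099975.

0.100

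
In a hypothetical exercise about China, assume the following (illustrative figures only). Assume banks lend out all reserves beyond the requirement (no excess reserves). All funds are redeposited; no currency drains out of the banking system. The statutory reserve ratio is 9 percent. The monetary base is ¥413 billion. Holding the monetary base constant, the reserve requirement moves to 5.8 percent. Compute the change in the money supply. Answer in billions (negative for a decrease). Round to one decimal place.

Initially m₁ = 1 / (0.09) ≈ 11.11111, so M₁ = 11.11111 × 413 ≈ 4588.8884 billion.
After the change m₂ = 1 / (0.058) ≈ 17.24138, so M₂ = 17.24138 × 413 ≈ 7120.6899 billion.
ΔM = M₂ − M₁ = 7120.6899 − 4588.8884 = 2531.8015 billion.

¥2531.8 billion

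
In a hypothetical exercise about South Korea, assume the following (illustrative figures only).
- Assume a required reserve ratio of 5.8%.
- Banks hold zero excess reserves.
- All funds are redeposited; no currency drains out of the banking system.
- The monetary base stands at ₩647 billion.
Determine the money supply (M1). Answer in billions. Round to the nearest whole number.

₩11155 billion

With no currency drain or excess reserves, the money multiplier is m = 1/rr = 1/0.058 ≈ 17.2414.
Money supply M = m × MB = 17.2414 × 647 = 11155.1858 billion.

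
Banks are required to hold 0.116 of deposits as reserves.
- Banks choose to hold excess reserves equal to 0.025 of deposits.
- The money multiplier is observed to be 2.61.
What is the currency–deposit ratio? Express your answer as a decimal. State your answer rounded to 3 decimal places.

0.393

Using m = 2.61. From m = (1 + c)/(c + rr + e), rearranging gives 1 + c = m·(c + rr + e), so c·(1 − m) = m·(rr + e) − 1.
Hence c = [m·(rr + e) − 1]/(1 − m) = [2.61 × (0.116 + 0.025) − 1] / (1 − 2.61) ≈ 0.392540.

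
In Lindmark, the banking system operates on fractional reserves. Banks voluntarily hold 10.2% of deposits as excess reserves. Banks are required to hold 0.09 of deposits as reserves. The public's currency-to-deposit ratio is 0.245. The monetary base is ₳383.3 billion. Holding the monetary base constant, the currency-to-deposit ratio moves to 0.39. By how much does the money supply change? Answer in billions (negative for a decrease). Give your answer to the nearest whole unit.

Initially m₁ = (1 + 0.245) / (0.09 + 0.102 + 0.245) ≈ 2.8490, so M₁ = 2.8490 × 383.3 = 1092.0217 billion.
After the change m₂ = (1 + 0.39) / (0.09 + 0.102 + 0.39) ≈ 2.3883, so M₂ = 2.3883 × 383.3 ≈ 915.4354 billion.
ΔM = M₂ − M₁ = 915.4354 − 1092.0217 = -176.5863 billion.

-177 billion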